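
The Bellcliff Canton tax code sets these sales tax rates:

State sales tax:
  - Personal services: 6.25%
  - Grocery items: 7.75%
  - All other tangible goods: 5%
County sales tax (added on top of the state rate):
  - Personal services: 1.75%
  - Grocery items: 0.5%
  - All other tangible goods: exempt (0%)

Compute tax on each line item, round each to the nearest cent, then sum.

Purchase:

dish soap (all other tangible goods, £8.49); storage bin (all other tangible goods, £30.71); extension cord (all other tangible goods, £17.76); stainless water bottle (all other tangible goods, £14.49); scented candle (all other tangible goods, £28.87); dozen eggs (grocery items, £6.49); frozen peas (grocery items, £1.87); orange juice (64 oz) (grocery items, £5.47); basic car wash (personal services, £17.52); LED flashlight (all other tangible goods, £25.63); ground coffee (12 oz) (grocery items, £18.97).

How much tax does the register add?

£10.40

Dish soap £8.49: all other tangible goods → 5% + 0% county = 5% → £0.42
Storage bin £30.71: all other tangible goods → 5% + 0% county = 5% → £1.54
Extension cord £17.76: all other tangible goods → 5% + 0% county = 5% → £0.89
Stainless water bottle £14.49: all other tangible goods → 5% + 0% county = 5% → £0.72
Scented candle £28.87: all other tangible goods → 5% + 0% county = 5% → £1.44
Dozen eggs £6.49: grocery items → 7.75% + 0.5% county = 8.25% → £0.54
Frozen peas £1.87: grocery items → 7.75% + 0.5% county = 8.25% → £0.15
Orange juice (64 oz) £5.47: grocery items → 7.75% + 0.5% county = 8.25% → £0.45
Basic car wash £17.52: personal services → 6.25% + 1.75% county = 8% → £1.40
LED flashlight £25.63: all other tangible goods → 5% + 0% county = 5% → £1.28
Ground coffee (12 oz) £18.97: grocery items → 7.75% + 0.5% county = 8.25% → £1.57
Total tax = £0.42 + £1.54 + £0.89 + £0.72 + £1.44 + £0.54 + £0.15 + £0.45 + £1.40 + £1.28 + £1.57 = £10.40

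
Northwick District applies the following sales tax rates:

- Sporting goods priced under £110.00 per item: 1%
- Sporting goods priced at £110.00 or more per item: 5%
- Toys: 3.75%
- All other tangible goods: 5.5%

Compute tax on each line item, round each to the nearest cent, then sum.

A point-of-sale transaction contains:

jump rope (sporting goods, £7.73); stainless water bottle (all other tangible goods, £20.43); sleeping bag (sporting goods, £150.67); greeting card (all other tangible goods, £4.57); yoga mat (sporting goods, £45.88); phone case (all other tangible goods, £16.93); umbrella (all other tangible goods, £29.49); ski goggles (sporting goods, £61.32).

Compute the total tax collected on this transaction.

£12.60

Jump rope £7.73: sporting goods, under £110.00 → 1% → £0.08
Stainless water bottle £20.43: all other tangible goods → 5.5% → £1.12
Sleeping bag £150.67: sporting goods, £110.00 or more → 5% → £7.53
Greeting card £4.57: all other tangible goods → 5.5% → £0.25
Yoga mat £45.88: sporting goods, under £110.00 → 1% → £0.46
Phone case £16.93: all other tangible goods → 5.5% → £0.93
Umbrella £29.49: all other tangible goods → 5.5% → £1.62
Ski goggles £61.32: sporting goods, under £110.00 → 1% → £0.61
Total tax = £0.08 + £1.12 + £7.53 + £0.25 + £0.46 + £0.93 + £1.62 + £0.61 = £12.60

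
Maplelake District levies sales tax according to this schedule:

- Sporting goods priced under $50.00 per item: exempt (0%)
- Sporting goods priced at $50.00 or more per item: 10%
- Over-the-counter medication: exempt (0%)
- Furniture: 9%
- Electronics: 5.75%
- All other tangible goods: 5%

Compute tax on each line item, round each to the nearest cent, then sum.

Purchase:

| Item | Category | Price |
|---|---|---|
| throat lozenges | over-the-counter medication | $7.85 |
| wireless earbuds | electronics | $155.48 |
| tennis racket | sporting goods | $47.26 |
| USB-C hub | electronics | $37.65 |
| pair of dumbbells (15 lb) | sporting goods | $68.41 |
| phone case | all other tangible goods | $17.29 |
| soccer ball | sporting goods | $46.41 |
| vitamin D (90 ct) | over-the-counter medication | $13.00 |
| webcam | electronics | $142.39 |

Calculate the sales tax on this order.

$26.99

Throat lozenges $7.85: over-the-counter medication → 0% → $0.00
Wireless earbuds $155.48: electronics → 5.75% → $8.94
Tennis racket $47.26: sporting goods, under $50.00 → 0% → $0.00
USB-C hub $37.65: electronics → 5.75% → $2.16
Pair of dumbbells (15 lb) $68.41: sporting goods, $50.00 or more → 10% → $6.84
Phone case $17.29: all other tangible goods → 5% → $0.86
Soccer ball $46.41: sporting goods, under $50.00 → 0% → $0.00
Vitamin D (90 ct) $13.00: over-the-counter medication → 0% → $0.00
Webcam $142.39: electronics → 5.75% → $8.19
Total tax = $8.94 + $2.16 + $6.84 + $0.86 + $8.19 = $26.99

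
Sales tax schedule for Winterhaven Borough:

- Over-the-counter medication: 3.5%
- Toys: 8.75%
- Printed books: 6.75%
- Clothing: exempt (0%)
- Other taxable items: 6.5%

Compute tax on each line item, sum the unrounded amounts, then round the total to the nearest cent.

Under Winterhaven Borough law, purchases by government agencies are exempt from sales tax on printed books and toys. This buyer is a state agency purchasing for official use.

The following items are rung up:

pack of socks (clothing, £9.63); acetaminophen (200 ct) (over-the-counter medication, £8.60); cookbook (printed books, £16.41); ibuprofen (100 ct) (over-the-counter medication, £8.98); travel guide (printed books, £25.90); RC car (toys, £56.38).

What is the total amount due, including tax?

Pack of socks £9.63: clothing → 0% → £0.00
Acetaminophen (200 ct) £8.60: over-the-counter medication → 3.5% → £0.301
Cookbook £16.41: printed books, buyer-exempt → 0% → £0.00
Ibuprofen (100 ct) £8.98: over-the-counter medication → 3.5% → £0.3143
Travel guide £25.90: printed books, buyer-exempt → 0% → £0.00
RC car £56.38: toys, buyer-exempt → 0% → £0.00
Subtotal = £125.90; unrounded tax = £0.6153 → £0.62; total due = £126.52

£126.52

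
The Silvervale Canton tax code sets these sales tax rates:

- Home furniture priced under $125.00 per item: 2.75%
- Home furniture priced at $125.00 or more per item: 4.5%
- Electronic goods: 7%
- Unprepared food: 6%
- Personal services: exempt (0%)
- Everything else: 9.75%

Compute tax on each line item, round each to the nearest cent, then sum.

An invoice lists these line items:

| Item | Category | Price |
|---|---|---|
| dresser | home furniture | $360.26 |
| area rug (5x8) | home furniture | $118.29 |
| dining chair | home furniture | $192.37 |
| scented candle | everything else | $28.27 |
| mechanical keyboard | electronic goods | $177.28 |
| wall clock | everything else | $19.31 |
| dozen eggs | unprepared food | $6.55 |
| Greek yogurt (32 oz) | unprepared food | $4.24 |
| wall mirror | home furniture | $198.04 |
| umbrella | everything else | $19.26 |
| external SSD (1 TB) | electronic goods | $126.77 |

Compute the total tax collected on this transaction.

$65.47

Dresser $360.26: home furniture, $125.00 or more → 4.5% → $16.21
Area rug (5x8) $118.29: home furniture, under $125.00 → 2.75% → $3.25
Dining chair $192.37: home furniture, $125.00 or more → 4.5% → $8.66
Scented candle $28.27: everything else → 9.75% → $2.76
Mechanical keyboard $177.28: electronic goods → 7% → $12.41
Wall clock $19.31: everything else → 9.75% → $1.88
Dozen eggs $6.55: unprepared food → 6% → $0.39
Greek yogurt (32 oz) $4.24: unprepared food → 6% → $0.25
Wall mirror $198.04: home furniture, $125.00 or more → 4.5% → $8.91
Umbrella $19.26: everything else → 9.75% → $1.88
External SSD (1 TB) $126.77: electronic goods → 7% → $8.87
Total tax = $16.21 + $3.25 + $8.66 + $2.76 + $12.41 + $1.88 + $0.39 + $0.25 + $8.91 + $1.88 + $8.87 = $65.47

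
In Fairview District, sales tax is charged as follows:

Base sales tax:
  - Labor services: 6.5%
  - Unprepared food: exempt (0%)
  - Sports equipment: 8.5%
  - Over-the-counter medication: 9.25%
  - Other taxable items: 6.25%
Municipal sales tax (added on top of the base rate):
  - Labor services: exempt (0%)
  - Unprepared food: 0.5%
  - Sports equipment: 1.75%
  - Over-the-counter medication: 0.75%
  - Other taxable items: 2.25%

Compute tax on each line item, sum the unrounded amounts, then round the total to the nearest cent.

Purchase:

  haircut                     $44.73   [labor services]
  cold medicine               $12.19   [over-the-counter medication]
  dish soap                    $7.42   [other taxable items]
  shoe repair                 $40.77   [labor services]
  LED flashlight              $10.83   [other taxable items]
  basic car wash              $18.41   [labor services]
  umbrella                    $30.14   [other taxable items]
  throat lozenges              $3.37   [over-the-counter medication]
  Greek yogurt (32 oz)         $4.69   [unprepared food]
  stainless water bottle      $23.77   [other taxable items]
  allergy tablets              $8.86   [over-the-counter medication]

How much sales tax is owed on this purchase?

Haircut $44.73: labor services → 6.5% + 0% municipal = 6.5% → $2.90745
Cold medicine $12.19: over-the-counter medication → 9.25% + 0.75% municipal = 10% → $1.219
Dish soap $7.42: other taxable items → 6.25% + 2.25% municipal = 8.5% → $0.6307
Shoe repair $40.77: labor services → 6.5% + 0% municipal = 6.5% → $2.65005
LED flashlight $10.83: other taxable items → 6.25% + 2.25% municipal = 8.5% → $0.92055
Basic car wash $18.41: labor services → 6.5% + 0% municipal = 6.5% → $1.19665
Umbrella $30.14: other taxable items → 6.25% + 2.25% municipal = 8.5% → $2.5619
Throat lozenges $3.37: over-the-counter medication → 9.25% + 0.75% municipal = 10% → $0.337
Greek yogurt (32 oz) $4.69: unprepared food → 0% + 0.5% municipal = 0.5% → $0.02345
Stainless water bottle $23.77: other taxable items → 6.25% + 2.25% municipal = 8.5% → $2.02045
Allergy tablets $8.86: over-the-counter medication → 9.25% + 0.75% municipal = 10% → $0.886
Unrounded tax sum = $15.3532 → $15.35

$15.35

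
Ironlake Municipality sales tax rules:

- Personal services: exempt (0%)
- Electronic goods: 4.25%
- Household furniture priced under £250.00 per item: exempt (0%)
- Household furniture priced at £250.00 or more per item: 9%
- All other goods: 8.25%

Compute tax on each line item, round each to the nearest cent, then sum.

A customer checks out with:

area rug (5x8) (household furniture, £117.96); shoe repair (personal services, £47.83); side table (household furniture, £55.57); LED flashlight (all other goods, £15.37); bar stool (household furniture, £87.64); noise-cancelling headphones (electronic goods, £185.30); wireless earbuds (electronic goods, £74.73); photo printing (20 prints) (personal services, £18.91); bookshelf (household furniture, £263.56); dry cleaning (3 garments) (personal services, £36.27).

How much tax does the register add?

£36.05

Area rug (5x8) £117.96: household furniture, under £250.00 → 0% → £0.00
Shoe repair £47.83: personal services → 0% → £0.00
Side table £55.57: household furniture, under £250.00 → 0% → £0.00
LED flashlight £15.37: all other goods → 8.25% → £1.27
Bar stool £87.64: household furniture, under £250.00 → 0% → £0.00
Noise-cancelling headphones £185.30: electronic goods → 4.25% → £7.88
Wireless earbuds £74.73: electronic goods → 4.25% → £3.18
Photo printing (20 prints) £18.91: personal services → 0% → £0.00
Bookshelf £263.56: household furniture, £250.00 or more → 9% → £23.72
Dry cleaning (3 garments) £36.27: personal services → 0% → £0.00
Total tax = £1.27 + £7.88 + £3.18 + £23.72 = £36.05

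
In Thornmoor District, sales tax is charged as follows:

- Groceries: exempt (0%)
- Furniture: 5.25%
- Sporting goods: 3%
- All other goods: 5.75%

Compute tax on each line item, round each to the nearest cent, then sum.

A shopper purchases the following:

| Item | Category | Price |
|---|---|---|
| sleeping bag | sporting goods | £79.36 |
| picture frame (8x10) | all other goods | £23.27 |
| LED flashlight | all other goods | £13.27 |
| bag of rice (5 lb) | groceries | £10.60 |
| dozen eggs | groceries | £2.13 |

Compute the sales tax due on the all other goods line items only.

Picture frame (8x10) £23.27: all other goods → 5.75% → £1.34
LED flashlight £13.27: all other goods → 5.75% → £0.76
Tax on all other goods = £1.34 + £0.76 = £2.10

£2.10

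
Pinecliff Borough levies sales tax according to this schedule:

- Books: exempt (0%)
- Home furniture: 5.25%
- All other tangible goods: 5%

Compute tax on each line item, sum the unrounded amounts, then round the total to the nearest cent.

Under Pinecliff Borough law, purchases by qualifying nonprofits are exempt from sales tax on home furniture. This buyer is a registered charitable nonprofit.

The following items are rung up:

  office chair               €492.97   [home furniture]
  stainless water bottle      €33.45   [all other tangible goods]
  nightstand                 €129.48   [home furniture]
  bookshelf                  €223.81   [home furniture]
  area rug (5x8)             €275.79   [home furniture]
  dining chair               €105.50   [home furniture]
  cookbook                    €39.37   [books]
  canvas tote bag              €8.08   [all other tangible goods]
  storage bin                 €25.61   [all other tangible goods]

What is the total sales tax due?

Office chair €492.97: home furniture, buyer-exempt → 0% → €0.00
Stainless water bottle €33.45: all other tangible goods → 5% → €1.6725
Nightstand €129.48: home furniture, buyer-exempt → 0% → €0.00
Bookshelf €223.81: home furniture, buyer-exempt → 0% → €0.00
Area rug (5x8) €275.79: home furniture, buyer-exempt → 0% → €0.00
Dining chair €105.50: home furniture, buyer-exempt → 0% → €0.00
Cookbook €39.37: books → 0% → €0.00
Canvas tote bag €8.08: all other tangible goods → 5% → €0.404
Storage bin €25.61: all other tangible goods → 5% → €1.2805
Unrounded tax sum = €3.357 → €3.36

€3.36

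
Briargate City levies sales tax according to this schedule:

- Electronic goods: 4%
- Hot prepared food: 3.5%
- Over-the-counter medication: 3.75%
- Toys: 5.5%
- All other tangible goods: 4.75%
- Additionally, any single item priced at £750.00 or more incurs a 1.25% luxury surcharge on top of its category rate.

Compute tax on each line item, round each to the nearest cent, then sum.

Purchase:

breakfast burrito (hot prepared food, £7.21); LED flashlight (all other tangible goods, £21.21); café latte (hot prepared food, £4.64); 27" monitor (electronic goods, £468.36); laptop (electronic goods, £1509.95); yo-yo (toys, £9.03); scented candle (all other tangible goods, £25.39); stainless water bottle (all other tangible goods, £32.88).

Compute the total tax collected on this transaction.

Breakfast burrito £7.21: hot prepared food → 3.5% → £0.25
LED flashlight £21.21: all other tangible goods → 4.75% → £1.01
Café latte £4.64: hot prepared food → 3.5% → £0.16
27" monitor £468.36: electronic goods → 4% → £18.73
Laptop £1509.95: electronic goods → 4% + 1.25% surcharge = 5.25% → £79.27
Yo-yo £9.03: toys → 5.5% → £0.50
Scented candle £25.39: all other tangible goods → 4.75% → £1.21
Stainless water bottle £32.88: all other tangible goods → 4.75% → £1.56
Total tax = £0.25 + £1.01 + £0.16 + £18.73 + £79.27 + £0.50 + £1.21 + £1.56 = £102.69

£102.69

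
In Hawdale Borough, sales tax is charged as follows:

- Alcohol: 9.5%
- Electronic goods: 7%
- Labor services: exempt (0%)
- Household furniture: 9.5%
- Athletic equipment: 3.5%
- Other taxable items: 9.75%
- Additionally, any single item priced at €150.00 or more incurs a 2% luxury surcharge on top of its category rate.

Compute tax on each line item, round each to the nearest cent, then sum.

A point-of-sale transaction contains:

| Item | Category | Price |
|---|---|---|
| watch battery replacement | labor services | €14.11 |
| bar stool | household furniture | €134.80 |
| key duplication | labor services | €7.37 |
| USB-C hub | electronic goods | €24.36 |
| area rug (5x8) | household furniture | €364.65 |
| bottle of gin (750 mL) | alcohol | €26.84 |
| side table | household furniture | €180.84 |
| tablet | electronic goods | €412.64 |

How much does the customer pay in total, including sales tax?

€1282.55

Watch battery replacement €14.11: labor services → 0% → €0.00
Bar stool €134.80: household furniture → 9.5% → €12.81
Key duplication €7.37: labor services → 0% → €0.00
USB-C hub €24.36: electronic goods → 7% → €1.71
Area rug (5x8) €364.65: household furniture → 9.5% + 2% surcharge = 11.5% → €41.93
Bottle of gin (750 mL) €26.84: alcohol → 9.5% → €2.55
Side table €180.84: household furniture → 9.5% + 2% surcharge = 11.5% → €20.80
Tablet €412.64: electronic goods → 7% + 2% surcharge = 9% → €37.14
Subtotal = €1165.61; tax = €116.94; total due = €1282.55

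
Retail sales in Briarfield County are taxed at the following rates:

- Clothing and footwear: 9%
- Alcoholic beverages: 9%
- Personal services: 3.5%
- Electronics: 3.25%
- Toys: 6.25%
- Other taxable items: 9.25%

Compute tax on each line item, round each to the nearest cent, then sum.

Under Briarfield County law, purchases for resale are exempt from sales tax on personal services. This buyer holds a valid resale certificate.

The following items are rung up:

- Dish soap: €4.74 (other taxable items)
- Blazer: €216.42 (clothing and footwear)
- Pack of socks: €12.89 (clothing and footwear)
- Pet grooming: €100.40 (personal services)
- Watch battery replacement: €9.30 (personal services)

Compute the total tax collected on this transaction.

Dish soap €4.74: other taxable items → 9.25% → €0.44
Blazer €216.42: clothing and footwear → 9% → €19.48
Pack of socks €12.89: clothing and footwear → 9% → €1.16
Pet grooming €100.40: personal services, buyer-exempt → 0% → €0.00
Watch battery replacement €9.30: personal services, buyer-exempt → 0% → €0.00
Total tax = €0.44 + €19.48 + €1.16 = €21.08

€21.08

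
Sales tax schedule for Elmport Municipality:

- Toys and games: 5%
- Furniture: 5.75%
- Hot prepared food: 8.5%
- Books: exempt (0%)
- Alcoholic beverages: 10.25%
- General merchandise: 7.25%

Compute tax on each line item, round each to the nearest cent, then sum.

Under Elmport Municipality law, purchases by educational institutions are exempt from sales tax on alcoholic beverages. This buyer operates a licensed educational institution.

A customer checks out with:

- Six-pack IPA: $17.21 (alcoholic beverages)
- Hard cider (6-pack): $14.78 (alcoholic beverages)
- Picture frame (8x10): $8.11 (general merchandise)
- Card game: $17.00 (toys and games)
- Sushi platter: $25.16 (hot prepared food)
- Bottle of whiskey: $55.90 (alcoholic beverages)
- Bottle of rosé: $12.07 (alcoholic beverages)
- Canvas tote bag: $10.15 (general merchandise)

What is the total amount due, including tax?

$164.70

Six-pack IPA $17.21: alcoholic beverages, buyer-exempt → 0% → $0.00
Hard cider (6-pack) $14.78: alcoholic beverages, buyer-exempt → 0% → $0.00
Picture frame (8x10) $8.11: general merchandise → 7.25% → $0.59
Card game $17.00: toys and games → 5% → $0.85
Sushi platter $25.16: hot prepared food → 8.5% → $2.14
Bottle of whiskey $55.90: alcoholic beverages, buyer-exempt → 0% → $0.00
Bottle of rosé $12.07: alcoholic beverages, buyer-exempt → 0% → $0.00
Canvas tote bag $10.15: general merchandise → 7.25% → $0.74
Subtotal = $160.38; tax = $4.32; total due = $164.70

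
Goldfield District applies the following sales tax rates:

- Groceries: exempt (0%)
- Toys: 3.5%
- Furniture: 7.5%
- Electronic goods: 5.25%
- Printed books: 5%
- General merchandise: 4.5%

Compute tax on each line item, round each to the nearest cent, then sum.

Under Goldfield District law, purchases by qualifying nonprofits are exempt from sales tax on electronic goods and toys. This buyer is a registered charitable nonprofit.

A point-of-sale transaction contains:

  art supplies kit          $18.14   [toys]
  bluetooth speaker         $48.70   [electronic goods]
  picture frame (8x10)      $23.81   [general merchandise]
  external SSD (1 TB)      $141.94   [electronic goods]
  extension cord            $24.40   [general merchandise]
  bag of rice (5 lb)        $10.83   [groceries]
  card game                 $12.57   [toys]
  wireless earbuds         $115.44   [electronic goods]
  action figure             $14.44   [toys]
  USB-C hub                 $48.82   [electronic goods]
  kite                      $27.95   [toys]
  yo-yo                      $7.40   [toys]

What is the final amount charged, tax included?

$496.61

Art supplies kit $18.14: toys, buyer-exempt → 0% → $0.00
Bluetooth speaker $48.70: electronic goods, buyer-exempt → 0% → $0.00
Picture frame (8x10) $23.81: general merchandise → 4.5% → $1.07
External SSD (1 TB) $141.94: electronic goods, buyer-exempt → 0% → $0.00
Extension cord $24.40: general merchandise → 4.5% → $1.10
Bag of rice (5 lb) $10.83: groceries → 0% → $0.00
Card game $12.57: toys, buyer-exempt → 0% → $0.00
Wireless earbuds $115.44: electronic goods, buyer-exempt → 0% → $0.00
Action figure $14.44: toys, buyer-exempt → 0% → $0.00
USB-C hub $48.82: electronic goods, buyer-exempt → 0% → $0.00
Kite $27.95: toys, buyer-exempt → 0% → $0.00
Yo-yo $7.40: toys, buyer-exempt → 0% → $0.00
Subtotal = $494.44; tax = $2.17; total due = $496.61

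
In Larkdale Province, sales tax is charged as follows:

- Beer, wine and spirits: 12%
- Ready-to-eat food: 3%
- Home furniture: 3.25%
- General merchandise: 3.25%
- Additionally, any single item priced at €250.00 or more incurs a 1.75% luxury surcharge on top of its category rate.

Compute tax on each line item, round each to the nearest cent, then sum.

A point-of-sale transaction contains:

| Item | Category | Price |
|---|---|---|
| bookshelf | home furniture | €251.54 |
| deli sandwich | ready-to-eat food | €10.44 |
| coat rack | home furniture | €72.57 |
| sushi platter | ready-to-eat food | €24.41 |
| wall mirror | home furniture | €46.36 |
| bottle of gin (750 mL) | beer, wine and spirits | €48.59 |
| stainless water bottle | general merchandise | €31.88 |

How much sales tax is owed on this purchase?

€24.36

Bookshelf €251.54: home furniture → 3.25% + 1.75% surcharge = 5% → €12.58
Deli sandwich €10.44: ready-to-eat food → 3% → €0.31
Coat rack €72.57: home furniture → 3.25% → €2.36
Sushi platter €24.41: ready-to-eat food → 3% → €0.73
Wall mirror €46.36: home furniture → 3.25% → €1.51
Bottle of gin (750 mL) €48.59: beer, wine and spirits → 12% → €5.83
Stainless water bottle €31.88: general merchandise → 3.25% → €1.04
Total tax = €12.58 + €0.31 + €2.36 + €0.73 + €1.51 + €5.83 + €1.04 = €24.36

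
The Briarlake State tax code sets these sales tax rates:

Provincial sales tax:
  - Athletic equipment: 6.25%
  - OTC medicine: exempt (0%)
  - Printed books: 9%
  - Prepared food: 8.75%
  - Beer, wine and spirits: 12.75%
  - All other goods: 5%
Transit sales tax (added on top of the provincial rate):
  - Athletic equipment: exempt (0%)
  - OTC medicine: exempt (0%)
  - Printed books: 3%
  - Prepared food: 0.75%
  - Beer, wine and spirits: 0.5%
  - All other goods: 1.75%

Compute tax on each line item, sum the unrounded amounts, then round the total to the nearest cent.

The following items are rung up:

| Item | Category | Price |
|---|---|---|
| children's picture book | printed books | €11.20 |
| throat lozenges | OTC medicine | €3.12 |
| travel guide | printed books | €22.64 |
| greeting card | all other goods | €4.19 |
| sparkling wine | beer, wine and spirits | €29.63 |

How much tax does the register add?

€8.27

Children's picture book €11.20: printed books → 9% + 3% transit = 12% → €1.344
Throat lozenges €3.12: OTC medicine → 0% + 0% transit = 0% → €0.00
Travel guide €22.64: printed books → 9% + 3% transit = 12% → €2.7168
Greeting card €4.19: all other goods → 5% + 1.75% transit = 6.75% → €0.282825
Sparkling wine €29.63: beer, wine and spirits → 12.75% + 0.5% transit = 13.25% → €3.925975
Unrounded tax sum = €8.2696 → €8.27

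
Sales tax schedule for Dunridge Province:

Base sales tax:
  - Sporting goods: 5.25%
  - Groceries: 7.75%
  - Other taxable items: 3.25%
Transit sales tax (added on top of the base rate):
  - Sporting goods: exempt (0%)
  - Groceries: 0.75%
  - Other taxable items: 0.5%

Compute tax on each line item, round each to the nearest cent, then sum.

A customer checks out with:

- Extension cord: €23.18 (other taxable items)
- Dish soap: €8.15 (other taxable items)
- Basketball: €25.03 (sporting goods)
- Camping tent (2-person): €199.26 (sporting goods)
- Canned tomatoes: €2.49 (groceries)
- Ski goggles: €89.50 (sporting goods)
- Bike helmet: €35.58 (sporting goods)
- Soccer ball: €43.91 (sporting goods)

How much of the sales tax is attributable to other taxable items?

€1.18

Extension cord €23.18: other taxable items → 3.25% + 0.5% transit = 3.75% → €0.87
Dish soap €8.15: other taxable items → 3.25% + 0.5% transit = 3.75% → €0.31
Tax on other taxable items = €0.87 + €0.31 = €1.18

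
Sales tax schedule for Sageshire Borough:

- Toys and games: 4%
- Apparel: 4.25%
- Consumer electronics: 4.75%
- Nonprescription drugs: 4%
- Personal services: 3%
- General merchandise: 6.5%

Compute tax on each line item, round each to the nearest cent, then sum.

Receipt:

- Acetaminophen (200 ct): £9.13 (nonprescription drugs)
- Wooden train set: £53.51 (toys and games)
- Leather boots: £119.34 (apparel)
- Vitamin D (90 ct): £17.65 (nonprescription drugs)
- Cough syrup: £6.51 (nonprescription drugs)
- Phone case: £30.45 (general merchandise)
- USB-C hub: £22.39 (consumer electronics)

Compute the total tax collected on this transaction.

Acetaminophen (200 ct) £9.13: nonprescription drugs → 4% → £0.37
Wooden train set £53.51: toys and games → 4% → £2.14
Leather boots £119.34: apparel → 4.25% → £5.07
Vitamin D (90 ct) £17.65: nonprescription drugs → 4% → £0.71
Cough syrup £6.51: nonprescription drugs → 4% → £0.26
Phone case £30.45: general merchandise → 6.5% → £1.98
USB-C hub £22.39: consumer electronics → 4.75% → £1.06
Total tax = £0.37 + £2.14 + £5.07 + £0.71 + £0.26 + £1.98 + £1.06 = £11.59

£11.59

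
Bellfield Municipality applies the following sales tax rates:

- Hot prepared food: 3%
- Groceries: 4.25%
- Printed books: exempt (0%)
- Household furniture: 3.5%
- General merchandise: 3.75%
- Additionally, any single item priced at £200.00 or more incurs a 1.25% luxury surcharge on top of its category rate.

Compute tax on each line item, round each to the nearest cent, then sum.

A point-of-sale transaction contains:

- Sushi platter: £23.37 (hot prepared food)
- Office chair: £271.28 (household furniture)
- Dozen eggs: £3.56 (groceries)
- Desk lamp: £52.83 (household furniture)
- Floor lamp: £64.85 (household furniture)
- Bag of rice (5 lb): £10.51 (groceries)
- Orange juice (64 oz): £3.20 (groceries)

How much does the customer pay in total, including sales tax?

Sushi platter £23.37: hot prepared food → 3% → £0.70
Office chair £271.28: household furniture → 3.5% + 1.25% surcharge = 4.75% → £12.89
Dozen eggs £3.56: groceries → 4.25% → £0.15
Desk lamp £52.83: household furniture → 3.5% → £1.85
Floor lamp £64.85: household furniture → 3.5% → £2.27
Bag of rice (5 lb) £10.51: groceries → 4.25% → £0.45
Orange juice (64 oz) £3.20: groceries → 4.25% → £0.14
Subtotal = £429.60; tax = £18.45; total due = £448.05

£448.05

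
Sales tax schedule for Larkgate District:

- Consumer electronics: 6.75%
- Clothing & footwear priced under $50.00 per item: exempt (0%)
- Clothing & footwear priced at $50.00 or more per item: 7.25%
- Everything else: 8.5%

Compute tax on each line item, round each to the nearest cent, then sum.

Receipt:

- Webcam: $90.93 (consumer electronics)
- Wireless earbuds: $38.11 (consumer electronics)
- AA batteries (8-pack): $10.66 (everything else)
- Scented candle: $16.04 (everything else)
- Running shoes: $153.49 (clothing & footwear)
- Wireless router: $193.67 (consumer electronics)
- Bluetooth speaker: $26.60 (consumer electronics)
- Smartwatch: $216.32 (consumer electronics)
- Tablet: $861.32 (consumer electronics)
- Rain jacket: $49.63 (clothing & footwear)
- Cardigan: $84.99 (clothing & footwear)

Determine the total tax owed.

Webcam $90.93: consumer electronics → 6.75% → $6.14
Wireless earbuds $38.11: consumer electronics → 6.75% → $2.57
AA batteries (8-pack) $10.66: everything else → 8.5% → $0.91
Scented candle $16.04: everything else → 8.5% → $1.36
Running shoes $153.49: clothing & footwear, $50.00 or more → 7.25% → $11.13
Wireless router $193.67: consumer electronics → 6.75% → $13.07
Bluetooth speaker $26.60: consumer electronics → 6.75% → $1.80
Smartwatch $216.32: consumer electronics → 6.75% → $14.60
Tablet $861.32: consumer electronics → 6.75% → $58.14
Rain jacket $49.63: clothing & footwear, under $50.00 → 0% → $0.00
Cardigan $84.99: clothing & footwear, $50.00 or more → 7.25% → $6.16
Total tax = $6.14 + $2.57 + $0.91 + $1.36 + $11.13 + $13.07 + $1.80 + $14.60 + $58.14 + $6.16 = $115.88

$115.88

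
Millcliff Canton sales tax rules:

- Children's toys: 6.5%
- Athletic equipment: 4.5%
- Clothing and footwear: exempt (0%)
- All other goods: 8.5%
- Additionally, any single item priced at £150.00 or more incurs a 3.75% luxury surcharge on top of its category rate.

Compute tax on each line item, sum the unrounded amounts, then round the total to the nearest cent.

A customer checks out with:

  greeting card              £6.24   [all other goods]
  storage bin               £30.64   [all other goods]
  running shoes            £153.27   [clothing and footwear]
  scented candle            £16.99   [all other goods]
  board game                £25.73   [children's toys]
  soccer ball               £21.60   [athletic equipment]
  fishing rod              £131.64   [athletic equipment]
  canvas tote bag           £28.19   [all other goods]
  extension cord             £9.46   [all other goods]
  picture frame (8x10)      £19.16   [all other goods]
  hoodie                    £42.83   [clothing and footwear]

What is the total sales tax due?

Greeting card £6.24: all other goods → 8.5% → £0.5304
Storage bin £30.64: all other goods → 8.5% → £2.6044
Running shoes £153.27: clothing and footwear → 0% + 3.75% surcharge = 3.75% → £5.747625
Scented candle £16.99: all other goods → 8.5% → £1.44415
Board game £25.73: children's toys → 6.5% → £1.67245
Soccer ball £21.60: athletic equipment → 4.5% → £0.972
Fishing rod £131.64: athletic equipment → 4.5% → £5.9238
Canvas tote bag £28.19: all other goods → 8.5% → £2.39615
Extension cord £9.46: all other goods → 8.5% → £0.8041
Picture frame (8x10) £19.16: all other goods → 8.5% → £1.6286
Hoodie £42.83: clothing and footwear → 0% → £0.00
Unrounded tax sum = £23.723675 → £23.72

£23.72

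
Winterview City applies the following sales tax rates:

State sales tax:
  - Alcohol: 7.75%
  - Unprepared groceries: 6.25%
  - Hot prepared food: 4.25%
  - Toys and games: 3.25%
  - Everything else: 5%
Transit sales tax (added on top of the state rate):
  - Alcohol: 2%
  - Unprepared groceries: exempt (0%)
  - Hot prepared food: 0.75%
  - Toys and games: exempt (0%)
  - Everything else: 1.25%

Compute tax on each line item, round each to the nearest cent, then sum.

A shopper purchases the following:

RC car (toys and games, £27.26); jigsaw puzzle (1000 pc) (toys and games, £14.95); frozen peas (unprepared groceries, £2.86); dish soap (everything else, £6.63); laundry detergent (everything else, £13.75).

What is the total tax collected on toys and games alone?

RC car £27.26: toys and games → 3.25% + 0% transit = 3.25% → £0.89
Jigsaw puzzle (1000 pc) £14.95: toys and games → 3.25% + 0% transit = 3.25% → £0.49
Tax on toys and games = £0.89 + £0.49 = £1.38

£1.38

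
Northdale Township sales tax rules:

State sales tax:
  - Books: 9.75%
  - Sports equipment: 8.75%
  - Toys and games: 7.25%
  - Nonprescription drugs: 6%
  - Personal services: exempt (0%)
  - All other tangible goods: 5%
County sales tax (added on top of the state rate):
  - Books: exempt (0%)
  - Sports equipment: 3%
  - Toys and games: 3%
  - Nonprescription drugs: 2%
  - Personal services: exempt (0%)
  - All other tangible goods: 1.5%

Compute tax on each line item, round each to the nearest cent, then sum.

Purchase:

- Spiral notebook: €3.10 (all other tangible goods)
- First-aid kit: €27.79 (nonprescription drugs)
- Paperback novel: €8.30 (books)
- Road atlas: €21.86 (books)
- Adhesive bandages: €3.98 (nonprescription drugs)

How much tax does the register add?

€5.68

Spiral notebook €3.10: all other tangible goods → 5% + 1.5% county = 6.5% → €0.20
First-aid kit €27.79: nonprescription drugs → 6% + 2% county = 8% → €2.22
Paperback novel €8.30: books → 9.75% + 0% county = 9.75% → €0.81
Road atlas €21.86: books → 9.75% + 0% county = 9.75% → €2.13
Adhesive bandages €3.98: nonprescription drugs → 6% + 2% county = 8% → €0.32
Total tax = €0.20 + €2.22 + €0.81 + €2.13 + €0.32 = €5.68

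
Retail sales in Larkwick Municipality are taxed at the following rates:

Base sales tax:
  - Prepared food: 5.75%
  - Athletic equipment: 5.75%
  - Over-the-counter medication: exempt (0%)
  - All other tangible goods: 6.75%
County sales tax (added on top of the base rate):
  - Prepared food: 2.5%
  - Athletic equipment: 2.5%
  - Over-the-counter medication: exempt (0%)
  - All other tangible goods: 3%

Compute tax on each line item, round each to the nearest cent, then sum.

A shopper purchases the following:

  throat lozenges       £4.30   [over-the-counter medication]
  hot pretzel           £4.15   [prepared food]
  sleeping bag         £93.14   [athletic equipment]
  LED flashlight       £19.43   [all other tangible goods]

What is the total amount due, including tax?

Throat lozenges £4.30: over-the-counter medication → 0% + 0% county = 0% → £0.00
Hot pretzel £4.15: prepared food → 5.75% + 2.5% county = 8.25% → £0.34
Sleeping bag £93.14: athletic equipment → 5.75% + 2.5% county = 8.25% → £7.68
LED flashlight £19.43: all other tangible goods → 6.75% + 3% county = 9.75% → £1.89
Subtotal = £121.02; tax = £9.91; total due = £130.93

£130.93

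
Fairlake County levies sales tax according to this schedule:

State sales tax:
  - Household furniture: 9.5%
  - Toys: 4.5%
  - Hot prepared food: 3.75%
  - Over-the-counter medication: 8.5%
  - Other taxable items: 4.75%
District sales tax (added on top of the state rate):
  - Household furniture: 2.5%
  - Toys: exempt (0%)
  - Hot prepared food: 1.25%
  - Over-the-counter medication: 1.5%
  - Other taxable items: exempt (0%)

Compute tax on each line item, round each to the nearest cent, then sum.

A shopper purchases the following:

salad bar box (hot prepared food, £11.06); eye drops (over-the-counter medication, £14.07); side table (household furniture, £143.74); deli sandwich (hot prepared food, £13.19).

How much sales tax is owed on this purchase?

£19.87

Salad bar box £11.06: hot prepared food → 3.75% + 1.25% district = 5% → £0.55
Eye drops £14.07: over-the-counter medication → 8.5% + 1.5% district = 10% → £1.41
Side table £143.74: household furniture → 9.5% + 2.5% district = 12% → £17.25
Deli sandwich £13.19: hot prepared food → 3.75% + 1.25% district = 5% → £0.66
Total tax = £0.55 + £1.41 + £17.25 + £0.66 = £19.87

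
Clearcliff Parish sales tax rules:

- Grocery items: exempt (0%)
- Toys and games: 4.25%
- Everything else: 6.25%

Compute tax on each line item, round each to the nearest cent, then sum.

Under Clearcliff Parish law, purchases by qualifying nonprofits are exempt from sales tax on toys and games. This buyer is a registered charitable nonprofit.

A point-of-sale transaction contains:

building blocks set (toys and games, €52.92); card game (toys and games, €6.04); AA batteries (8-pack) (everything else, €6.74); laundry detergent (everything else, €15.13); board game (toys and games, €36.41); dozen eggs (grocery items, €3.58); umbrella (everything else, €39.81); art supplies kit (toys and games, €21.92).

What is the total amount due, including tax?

€186.41

Building blocks set €52.92: toys and games, buyer-exempt → 0% → €0.00
Card game €6.04: toys and games, buyer-exempt → 0% → €0.00
AA batteries (8-pack) €6.74: everything else → 6.25% → €0.42
Laundry detergent €15.13: everything else → 6.25% → €0.95
Board game €36.41: toys and games, buyer-exempt → 0% → €0.00
Dozen eggs €3.58: grocery items → 0% → €0.00
Umbrella €39.81: everything else → 6.25% → €2.49
Art supplies kit €21.92: toys and games, buyer-exempt → 0% → €0.00
Subtotal = €182.55; tax = €3.86; total due = €186.41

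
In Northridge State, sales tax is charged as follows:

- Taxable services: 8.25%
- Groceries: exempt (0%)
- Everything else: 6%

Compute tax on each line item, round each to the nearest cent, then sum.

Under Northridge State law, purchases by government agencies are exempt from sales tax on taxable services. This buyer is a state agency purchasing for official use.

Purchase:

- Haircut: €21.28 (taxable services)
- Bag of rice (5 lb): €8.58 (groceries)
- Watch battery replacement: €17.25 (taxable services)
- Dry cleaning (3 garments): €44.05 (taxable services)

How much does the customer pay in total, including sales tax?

Haircut €21.28: taxable services, buyer-exempt → 0% → €0.00
Bag of rice (5 lb) €8.58: groceries → 0% → €0.00
Watch battery replacement €17.25: taxable services, buyer-exempt → 0% → €0.00
Dry cleaning (3 garments) €44.05: taxable services, buyer-exempt → 0% → €0.00
Subtotal = €91.16; tax = €0.00; total due = €91.16

€91.16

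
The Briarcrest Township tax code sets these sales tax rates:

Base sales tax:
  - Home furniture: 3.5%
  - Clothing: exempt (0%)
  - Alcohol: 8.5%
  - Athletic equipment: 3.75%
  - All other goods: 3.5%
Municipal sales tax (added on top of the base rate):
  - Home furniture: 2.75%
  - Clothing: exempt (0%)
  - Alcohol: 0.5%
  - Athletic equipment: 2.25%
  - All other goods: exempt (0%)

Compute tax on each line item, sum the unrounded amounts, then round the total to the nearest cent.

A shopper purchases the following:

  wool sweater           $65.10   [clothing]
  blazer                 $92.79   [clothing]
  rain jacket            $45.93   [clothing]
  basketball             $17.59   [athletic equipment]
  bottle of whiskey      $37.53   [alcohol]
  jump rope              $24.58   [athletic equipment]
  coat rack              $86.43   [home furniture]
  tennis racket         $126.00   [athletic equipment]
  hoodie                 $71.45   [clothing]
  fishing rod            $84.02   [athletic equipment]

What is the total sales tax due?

$23.91

Wool sweater $65.10: clothing → 0% + 0% municipal = 0% → $0.00
Blazer $92.79: clothing → 0% + 0% municipal = 0% → $0.00
Rain jacket $45.93: clothing → 0% + 0% municipal = 0% → $0.00
Basketball $17.59: athletic equipment → 3.75% + 2.25% municipal = 6% → $1.0554
Bottle of whiskey $37.53: alcohol → 8.5% + 0.5% municipal = 9% → $3.3777
Jump rope $24.58: athletic equipment → 3.75% + 2.25% municipal = 6% → $1.4748
Coat rack $86.43: home furniture → 3.5% + 2.75% municipal = 6.25% → $5.401875
Tennis racket $126.00: athletic equipment → 3.75% + 2.25% municipal = 6% → $7.56
Hoodie $71.45: clothing → 0% + 0% municipal = 0% → $0.00
Fishing rod $84.02: athletic equipment → 3.75% + 2.25% municipal = 6% → $5.0412
Unrounded tax sum = $23.910975 → $23.91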